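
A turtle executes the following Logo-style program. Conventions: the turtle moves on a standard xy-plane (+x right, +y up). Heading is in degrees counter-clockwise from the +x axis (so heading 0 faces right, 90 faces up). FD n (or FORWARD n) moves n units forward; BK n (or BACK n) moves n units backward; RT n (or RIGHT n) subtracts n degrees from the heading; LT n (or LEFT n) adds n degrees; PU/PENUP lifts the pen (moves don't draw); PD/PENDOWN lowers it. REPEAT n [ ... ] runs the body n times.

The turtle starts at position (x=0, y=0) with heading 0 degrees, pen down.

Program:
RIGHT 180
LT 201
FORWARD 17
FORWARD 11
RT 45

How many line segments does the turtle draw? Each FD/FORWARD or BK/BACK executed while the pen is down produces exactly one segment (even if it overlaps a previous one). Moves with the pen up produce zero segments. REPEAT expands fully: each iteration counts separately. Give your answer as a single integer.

Answer: 2

Derivation:
Executing turtle program step by step:
Start: pos=(0,0), heading=0, pen down
RT 180: heading 0 -> 180
LT 201: heading 180 -> 21
FD 17: (0,0) -> (15.871,6.092) [heading=21, draw]
FD 11: (15.871,6.092) -> (26.14,10.034) [heading=21, draw]
RT 45: heading 21 -> 336
Final: pos=(26.14,10.034), heading=336, 2 segment(s) drawn
Segments drawn: 2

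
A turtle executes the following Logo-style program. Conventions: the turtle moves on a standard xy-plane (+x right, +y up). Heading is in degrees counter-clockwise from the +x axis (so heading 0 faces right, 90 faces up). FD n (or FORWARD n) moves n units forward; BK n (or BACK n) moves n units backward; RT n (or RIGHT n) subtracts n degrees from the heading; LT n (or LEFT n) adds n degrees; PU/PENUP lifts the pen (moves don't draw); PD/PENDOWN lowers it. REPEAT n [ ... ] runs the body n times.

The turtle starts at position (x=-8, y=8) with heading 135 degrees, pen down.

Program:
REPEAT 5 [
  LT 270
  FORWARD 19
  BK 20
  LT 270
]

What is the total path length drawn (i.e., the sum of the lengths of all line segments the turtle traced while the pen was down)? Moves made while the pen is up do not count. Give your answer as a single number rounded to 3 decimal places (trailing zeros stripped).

Answer: 195

Derivation:
Executing turtle program step by step:
Start: pos=(-8,8), heading=135, pen down
REPEAT 5 [
  -- iteration 1/5 --
  LT 270: heading 135 -> 45
  FD 19: (-8,8) -> (5.435,21.435) [heading=45, draw]
  BK 20: (5.435,21.435) -> (-8.707,7.293) [heading=45, draw]
  LT 270: heading 45 -> 315
  -- iteration 2/5 --
  LT 270: heading 315 -> 225
  FD 19: (-8.707,7.293) -> (-22.142,-6.142) [heading=225, draw]
  BK 20: (-22.142,-6.142) -> (-8,8) [heading=225, draw]
  LT 270: heading 225 -> 135
  -- iteration 3/5 --
  LT 270: heading 135 -> 45
  FD 19: (-8,8) -> (5.435,21.435) [heading=45, draw]
  BK 20: (5.435,21.435) -> (-8.707,7.293) [heading=45, draw]
  LT 270: heading 45 -> 315
  -- iteration 4/5 --
  LT 270: heading 315 -> 225
  FD 19: (-8.707,7.293) -> (-22.142,-6.142) [heading=225, draw]
  BK 20: (-22.142,-6.142) -> (-8,8) [heading=225, draw]
  LT 270: heading 225 -> 135
  -- iteration 5/5 --
  LT 270: heading 135 -> 45
  FD 19: (-8,8) -> (5.435,21.435) [heading=45, draw]
  BK 20: (5.435,21.435) -> (-8.707,7.293) [heading=45, draw]
  LT 270: heading 45 -> 315
]
Final: pos=(-8.707,7.293), heading=315, 10 segment(s) drawn

Segment lengths:
  seg 1: (-8,8) -> (5.435,21.435), length = 19
  seg 2: (5.435,21.435) -> (-8.707,7.293), length = 20
  seg 3: (-8.707,7.293) -> (-22.142,-6.142), length = 19
  seg 4: (-22.142,-6.142) -> (-8,8), length = 20
  seg 5: (-8,8) -> (5.435,21.435), length = 19
  seg 6: (5.435,21.435) -> (-8.707,7.293), length = 20
  seg 7: (-8.707,7.293) -> (-22.142,-6.142), length = 19
  seg 8: (-22.142,-6.142) -> (-8,8), length = 20
  seg 9: (-8,8) -> (5.435,21.435), length = 19
  seg 10: (5.435,21.435) -> (-8.707,7.293), length = 20
Total = 195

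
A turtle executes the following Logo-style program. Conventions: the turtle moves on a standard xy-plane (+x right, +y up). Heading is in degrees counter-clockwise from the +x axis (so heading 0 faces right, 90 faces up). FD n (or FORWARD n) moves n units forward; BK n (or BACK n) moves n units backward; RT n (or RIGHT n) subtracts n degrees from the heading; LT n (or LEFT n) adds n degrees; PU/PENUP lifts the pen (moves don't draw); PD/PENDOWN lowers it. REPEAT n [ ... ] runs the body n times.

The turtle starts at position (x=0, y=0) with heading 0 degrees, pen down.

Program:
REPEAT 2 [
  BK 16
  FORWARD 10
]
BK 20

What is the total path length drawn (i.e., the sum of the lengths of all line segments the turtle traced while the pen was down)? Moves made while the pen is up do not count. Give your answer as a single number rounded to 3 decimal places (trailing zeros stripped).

Answer: 72

Derivation:
Executing turtle program step by step:
Start: pos=(0,0), heading=0, pen down
REPEAT 2 [
  -- iteration 1/2 --
  BK 16: (0,0) -> (-16,0) [heading=0, draw]
  FD 10: (-16,0) -> (-6,0) [heading=0, draw]
  -- iteration 2/2 --
  BK 16: (-6,0) -> (-22,0) [heading=0, draw]
  FD 10: (-22,0) -> (-12,0) [heading=0, draw]
]
BK 20: (-12,0) -> (-32,0) [heading=0, draw]
Final: pos=(-32,0), heading=0, 5 segment(s) drawn

Segment lengths:
  seg 1: (0,0) -> (-16,0), length = 16
  seg 2: (-16,0) -> (-6,0), length = 10
  seg 3: (-6,0) -> (-22,0), length = 16
  seg 4: (-22,0) -> (-12,0), length = 10
  seg 5: (-12,0) -> (-32,0), length = 20
Total = 72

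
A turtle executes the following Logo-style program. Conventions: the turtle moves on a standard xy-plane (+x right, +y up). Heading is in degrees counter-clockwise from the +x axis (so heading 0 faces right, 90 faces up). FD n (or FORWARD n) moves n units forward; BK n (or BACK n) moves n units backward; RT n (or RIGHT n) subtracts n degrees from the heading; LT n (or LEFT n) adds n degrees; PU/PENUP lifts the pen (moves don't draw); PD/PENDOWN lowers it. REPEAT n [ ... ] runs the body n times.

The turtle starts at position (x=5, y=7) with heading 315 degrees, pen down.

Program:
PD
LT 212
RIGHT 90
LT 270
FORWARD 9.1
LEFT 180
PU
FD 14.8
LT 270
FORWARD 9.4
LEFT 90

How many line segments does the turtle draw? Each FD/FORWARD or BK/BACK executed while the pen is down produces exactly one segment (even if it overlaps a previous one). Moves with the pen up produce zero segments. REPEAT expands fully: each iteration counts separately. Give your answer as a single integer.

Answer: 1

Derivation:
Executing turtle program step by step:
Start: pos=(5,7), heading=315, pen down
PD: pen down
LT 212: heading 315 -> 167
RT 90: heading 167 -> 77
LT 270: heading 77 -> 347
FD 9.1: (5,7) -> (13.867,4.953) [heading=347, draw]
LT 180: heading 347 -> 167
PU: pen up
FD 14.8: (13.867,4.953) -> (-0.554,8.282) [heading=167, move]
LT 270: heading 167 -> 77
FD 9.4: (-0.554,8.282) -> (1.561,17.441) [heading=77, move]
LT 90: heading 77 -> 167
Final: pos=(1.561,17.441), heading=167, 1 segment(s) drawn
Segments drawn: 1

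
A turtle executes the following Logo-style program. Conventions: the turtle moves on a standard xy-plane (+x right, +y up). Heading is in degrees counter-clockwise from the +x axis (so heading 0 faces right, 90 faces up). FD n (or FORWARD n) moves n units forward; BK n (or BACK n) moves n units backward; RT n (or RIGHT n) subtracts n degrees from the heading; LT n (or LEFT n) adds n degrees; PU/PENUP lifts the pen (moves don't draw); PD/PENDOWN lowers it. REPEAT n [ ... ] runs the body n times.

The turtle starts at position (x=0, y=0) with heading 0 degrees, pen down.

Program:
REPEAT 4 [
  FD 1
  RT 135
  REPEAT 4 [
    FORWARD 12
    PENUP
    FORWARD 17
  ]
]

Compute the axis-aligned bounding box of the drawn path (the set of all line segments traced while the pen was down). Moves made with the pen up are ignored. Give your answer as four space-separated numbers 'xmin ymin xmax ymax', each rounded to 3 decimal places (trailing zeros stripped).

Answer: -7.485 -8.485 1 0

Derivation:
Executing turtle program step by step:
Start: pos=(0,0), heading=0, pen down
REPEAT 4 [
  -- iteration 1/4 --
  FD 1: (0,0) -> (1,0) [heading=0, draw]
  RT 135: heading 0 -> 225
  REPEAT 4 [
    -- iteration 1/4 --
    FD 12: (1,0) -> (-7.485,-8.485) [heading=225, draw]
    PU: pen up
    FD 17: (-7.485,-8.485) -> (-19.506,-20.506) [heading=225, move]
    -- iteration 2/4 --
    FD 12: (-19.506,-20.506) -> (-27.991,-28.991) [heading=225, move]
    PU: pen up
    FD 17: (-27.991,-28.991) -> (-40.012,-41.012) [heading=225, move]
    -- iteration 3/4 --
    FD 12: (-40.012,-41.012) -> (-48.497,-49.497) [heading=225, move]
    PU: pen up
    FD 17: (-48.497,-49.497) -> (-60.518,-61.518) [heading=225, move]
    -- iteration 4/4 --
    FD 12: (-60.518,-61.518) -> (-69.004,-70.004) [heading=225, move]
    PU: pen up
    FD 17: (-69.004,-70.004) -> (-81.024,-82.024) [heading=225, move]
  ]
  -- iteration 2/4 --
  FD 1: (-81.024,-82.024) -> (-81.731,-82.731) [heading=225, move]
  RT 135: heading 225 -> 90
  REPEAT 4 [
    -- iteration 1/4 --
    FD 12: (-81.731,-82.731) -> (-81.731,-70.731) [heading=90, move]
    PU: pen up
    FD 17: (-81.731,-70.731) -> (-81.731,-53.731) [heading=90, move]
    -- iteration 2/4 --
    FD 12: (-81.731,-53.731) -> (-81.731,-41.731) [heading=90, move]
    PU: pen up
    FD 17: (-81.731,-41.731) -> (-81.731,-24.731) [heading=90, move]
    -- iteration 3/4 --
    FD 12: (-81.731,-24.731) -> (-81.731,-12.731) [heading=90, move]
    PU: pen up
    FD 17: (-81.731,-12.731) -> (-81.731,4.269) [heading=90, move]
    -- iteration 4/4 --
    FD 12: (-81.731,4.269) -> (-81.731,16.269) [heading=90, move]
    PU: pen up
    FD 17: (-81.731,16.269) -> (-81.731,33.269) [heading=90, move]
  ]
  -- iteration 3/4 --
  FD 1: (-81.731,33.269) -> (-81.731,34.269) [heading=90, move]
  RT 135: heading 90 -> 315
  REPEAT 4 [
    -- iteration 1/4 --
    FD 12: (-81.731,34.269) -> (-73.246,25.783) [heading=315, move]
    PU: pen up
    FD 17: (-73.246,25.783) -> (-61.225,13.762) [heading=315, move]
    -- iteration 2/4 --
    FD 12: (-61.225,13.762) -> (-52.74,5.277) [heading=315, move]
    PU: pen up
    FD 17: (-52.74,5.277) -> (-40.719,-6.744) [heading=315, move]
    -- iteration 3/4 --
    FD 12: (-40.719,-6.744) -> (-32.234,-15.229) [heading=315, move]
    PU: pen up
    FD 17: (-32.234,-15.229) -> (-20.213,-27.25) [heading=315, move]
    -- iteration 4/4 --
    FD 12: (-20.213,-27.25) -> (-11.728,-35.735) [heading=315, move]
    PU: pen up
    FD 17: (-11.728,-35.735) -> (0.293,-47.756) [heading=315, move]
  ]
  -- iteration 4/4 --
  FD 1: (0.293,-47.756) -> (1,-48.463) [heading=315, move]
  RT 135: heading 315 -> 180
  REPEAT 4 [
    -- iteration 1/4 --
    FD 12: (1,-48.463) -> (-11,-48.463) [heading=180, move]
    PU: pen up
    FD 17: (-11,-48.463) -> (-28,-48.463) [heading=180, move]
    -- iteration 2/4 --
    FD 12: (-28,-48.463) -> (-40,-48.463) [heading=180, move]
    PU: pen up
    FD 17: (-40,-48.463) -> (-57,-48.463) [heading=180, move]
    -- iteration 3/4 --
    FD 12: (-57,-48.463) -> (-69,-48.463) [heading=180, move]
    PU: pen up
    FD 17: (-69,-48.463) -> (-86,-48.463) [heading=180, move]
    -- iteration 4/4 --
    FD 12: (-86,-48.463) -> (-98,-48.463) [heading=180, move]
    PU: pen up
    FD 17: (-98,-48.463) -> (-115,-48.463) [heading=180, move]
  ]
]
Final: pos=(-115,-48.463), heading=180, 2 segment(s) drawn

Segment endpoints: x in {-7.485, 0, 1}, y in {-8.485, 0}
xmin=-7.485, ymin=-8.485, xmax=1, ymax=0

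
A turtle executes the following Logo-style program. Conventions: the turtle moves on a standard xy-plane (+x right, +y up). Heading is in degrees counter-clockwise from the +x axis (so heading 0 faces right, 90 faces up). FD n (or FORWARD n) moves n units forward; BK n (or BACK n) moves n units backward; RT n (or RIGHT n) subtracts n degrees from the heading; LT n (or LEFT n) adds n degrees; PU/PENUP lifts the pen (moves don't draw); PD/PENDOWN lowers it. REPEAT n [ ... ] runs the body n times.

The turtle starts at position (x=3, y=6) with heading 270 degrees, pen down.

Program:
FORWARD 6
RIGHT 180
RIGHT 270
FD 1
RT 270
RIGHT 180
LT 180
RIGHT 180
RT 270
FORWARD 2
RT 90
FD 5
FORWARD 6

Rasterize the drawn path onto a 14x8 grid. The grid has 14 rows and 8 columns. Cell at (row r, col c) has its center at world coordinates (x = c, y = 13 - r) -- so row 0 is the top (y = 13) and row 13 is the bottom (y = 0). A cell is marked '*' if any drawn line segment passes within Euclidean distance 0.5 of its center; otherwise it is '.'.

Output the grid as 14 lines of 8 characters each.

Answer: ........
........
*.......
*.......
*.......
*.......
*.......
*..*....
*..*....
*..*....
*..*....
*..*....
*..*....
****....

Derivation:
Segment 0: (3,6) -> (3,0)
Segment 1: (3,0) -> (2,-0)
Segment 2: (2,-0) -> (-0,-0)
Segment 3: (-0,-0) -> (0,5)
Segment 4: (0,5) -> (0,11)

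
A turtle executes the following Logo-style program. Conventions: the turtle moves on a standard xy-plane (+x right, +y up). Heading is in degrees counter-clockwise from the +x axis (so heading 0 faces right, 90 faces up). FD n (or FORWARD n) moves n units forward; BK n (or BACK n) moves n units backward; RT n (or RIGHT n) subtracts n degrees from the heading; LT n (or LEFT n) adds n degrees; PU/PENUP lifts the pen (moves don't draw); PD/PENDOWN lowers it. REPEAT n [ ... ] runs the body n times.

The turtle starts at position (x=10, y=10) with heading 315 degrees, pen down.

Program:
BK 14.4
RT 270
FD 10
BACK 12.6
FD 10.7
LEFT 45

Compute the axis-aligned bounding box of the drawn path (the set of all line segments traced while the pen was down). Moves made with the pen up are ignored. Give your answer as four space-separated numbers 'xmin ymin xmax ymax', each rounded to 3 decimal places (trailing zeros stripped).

Answer: -2.021 10 10 27.253

Derivation:
Executing turtle program step by step:
Start: pos=(10,10), heading=315, pen down
BK 14.4: (10,10) -> (-0.182,20.182) [heading=315, draw]
RT 270: heading 315 -> 45
FD 10: (-0.182,20.182) -> (6.889,27.253) [heading=45, draw]
BK 12.6: (6.889,27.253) -> (-2.021,18.344) [heading=45, draw]
FD 10.7: (-2.021,18.344) -> (5.545,25.91) [heading=45, draw]
LT 45: heading 45 -> 90
Final: pos=(5.545,25.91), heading=90, 4 segment(s) drawn

Segment endpoints: x in {-2.021, -0.182, 5.545, 6.889, 10}, y in {10, 18.344, 20.182, 25.91, 27.253}
xmin=-2.021, ymin=10, xmax=10, ymax=27.253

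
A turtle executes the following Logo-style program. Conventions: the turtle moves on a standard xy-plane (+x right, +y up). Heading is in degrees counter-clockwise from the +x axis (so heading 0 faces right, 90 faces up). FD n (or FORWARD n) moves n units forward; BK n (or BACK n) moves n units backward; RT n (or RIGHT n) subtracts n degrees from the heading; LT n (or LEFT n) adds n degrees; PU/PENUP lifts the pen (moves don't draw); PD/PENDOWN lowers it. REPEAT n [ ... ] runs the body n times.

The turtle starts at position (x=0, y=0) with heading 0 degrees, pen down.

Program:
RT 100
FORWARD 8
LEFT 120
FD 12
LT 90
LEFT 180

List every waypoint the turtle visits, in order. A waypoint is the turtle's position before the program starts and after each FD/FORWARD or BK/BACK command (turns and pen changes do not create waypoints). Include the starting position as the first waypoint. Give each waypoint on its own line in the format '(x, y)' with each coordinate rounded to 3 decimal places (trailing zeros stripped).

Answer: (0, 0)
(-1.389, -7.878)
(9.887, -3.774)

Derivation:
Executing turtle program step by step:
Start: pos=(0,0), heading=0, pen down
RT 100: heading 0 -> 260
FD 8: (0,0) -> (-1.389,-7.878) [heading=260, draw]
LT 120: heading 260 -> 20
FD 12: (-1.389,-7.878) -> (9.887,-3.774) [heading=20, draw]
LT 90: heading 20 -> 110
LT 180: heading 110 -> 290
Final: pos=(9.887,-3.774), heading=290, 2 segment(s) drawn
Waypoints (3 total):
(0, 0)
(-1.389, -7.878)
(9.887, -3.774)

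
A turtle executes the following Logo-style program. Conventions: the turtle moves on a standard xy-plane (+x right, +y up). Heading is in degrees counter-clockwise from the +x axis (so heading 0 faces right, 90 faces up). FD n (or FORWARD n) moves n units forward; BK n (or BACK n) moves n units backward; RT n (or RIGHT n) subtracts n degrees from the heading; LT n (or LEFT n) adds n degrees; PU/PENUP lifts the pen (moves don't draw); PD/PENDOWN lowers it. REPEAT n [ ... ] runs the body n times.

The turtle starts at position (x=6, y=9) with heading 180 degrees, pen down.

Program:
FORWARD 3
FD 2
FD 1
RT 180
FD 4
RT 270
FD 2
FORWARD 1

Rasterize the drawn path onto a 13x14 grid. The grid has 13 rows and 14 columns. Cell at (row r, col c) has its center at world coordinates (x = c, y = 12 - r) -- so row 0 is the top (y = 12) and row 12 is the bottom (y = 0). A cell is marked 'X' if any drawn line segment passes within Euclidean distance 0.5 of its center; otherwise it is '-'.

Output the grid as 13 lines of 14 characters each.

Segment 0: (6,9) -> (3,9)
Segment 1: (3,9) -> (1,9)
Segment 2: (1,9) -> (0,9)
Segment 3: (0,9) -> (4,9)
Segment 4: (4,9) -> (4,11)
Segment 5: (4,11) -> (4,12)

Answer: ----X---------
----X---------
----X---------
XXXXXXX-------
--------------
--------------
--------------
--------------
--------------
--------------
--------------
--------------
--------------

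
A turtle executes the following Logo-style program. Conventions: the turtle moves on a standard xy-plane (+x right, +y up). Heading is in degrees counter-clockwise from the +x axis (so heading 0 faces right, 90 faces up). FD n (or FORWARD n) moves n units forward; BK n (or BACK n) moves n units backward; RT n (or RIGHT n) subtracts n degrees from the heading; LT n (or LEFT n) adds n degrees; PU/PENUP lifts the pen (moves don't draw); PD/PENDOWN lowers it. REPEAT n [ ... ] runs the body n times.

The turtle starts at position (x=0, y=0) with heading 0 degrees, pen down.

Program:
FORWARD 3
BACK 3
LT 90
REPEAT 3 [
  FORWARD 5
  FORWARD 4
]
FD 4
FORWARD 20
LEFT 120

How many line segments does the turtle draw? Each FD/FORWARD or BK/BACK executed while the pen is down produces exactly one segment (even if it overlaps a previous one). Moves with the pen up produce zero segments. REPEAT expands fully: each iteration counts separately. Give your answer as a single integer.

Answer: 10

Derivation:
Executing turtle program step by step:
Start: pos=(0,0), heading=0, pen down
FD 3: (0,0) -> (3,0) [heading=0, draw]
BK 3: (3,0) -> (0,0) [heading=0, draw]
LT 90: heading 0 -> 90
REPEAT 3 [
  -- iteration 1/3 --
  FD 5: (0,0) -> (0,5) [heading=90, draw]
  FD 4: (0,5) -> (0,9) [heading=90, draw]
  -- iteration 2/3 --
  FD 5: (0,9) -> (0,14) [heading=90, draw]
  FD 4: (0,14) -> (0,18) [heading=90, draw]
  -- iteration 3/3 --
  FD 5: (0,18) -> (0,23) [heading=90, draw]
  FD 4: (0,23) -> (0,27) [heading=90, draw]
]
FD 4: (0,27) -> (0,31) [heading=90, draw]
FD 20: (0,31) -> (0,51) [heading=90, draw]
LT 120: heading 90 -> 210
Final: pos=(0,51), heading=210, 10 segment(s) drawn
Segments drawn: 10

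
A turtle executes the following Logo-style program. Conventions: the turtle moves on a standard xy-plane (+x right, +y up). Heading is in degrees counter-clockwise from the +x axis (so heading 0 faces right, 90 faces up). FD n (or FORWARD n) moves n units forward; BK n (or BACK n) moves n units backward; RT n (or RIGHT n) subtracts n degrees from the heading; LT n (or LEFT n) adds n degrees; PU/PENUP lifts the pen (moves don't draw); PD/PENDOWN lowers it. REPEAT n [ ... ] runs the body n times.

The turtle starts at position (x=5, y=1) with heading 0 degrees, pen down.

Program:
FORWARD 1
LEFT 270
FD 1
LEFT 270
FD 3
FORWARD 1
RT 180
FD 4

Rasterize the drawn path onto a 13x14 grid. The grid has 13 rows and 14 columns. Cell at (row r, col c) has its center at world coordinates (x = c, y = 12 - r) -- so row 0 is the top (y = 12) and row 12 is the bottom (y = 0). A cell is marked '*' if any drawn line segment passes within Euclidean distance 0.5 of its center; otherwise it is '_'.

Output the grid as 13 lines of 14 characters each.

Answer: ______________
______________
______________
______________
______________
______________
______________
______________
______________
______________
______________
_____**_______
__*****_______

Derivation:
Segment 0: (5,1) -> (6,1)
Segment 1: (6,1) -> (6,0)
Segment 2: (6,0) -> (3,0)
Segment 3: (3,0) -> (2,0)
Segment 4: (2,0) -> (6,0)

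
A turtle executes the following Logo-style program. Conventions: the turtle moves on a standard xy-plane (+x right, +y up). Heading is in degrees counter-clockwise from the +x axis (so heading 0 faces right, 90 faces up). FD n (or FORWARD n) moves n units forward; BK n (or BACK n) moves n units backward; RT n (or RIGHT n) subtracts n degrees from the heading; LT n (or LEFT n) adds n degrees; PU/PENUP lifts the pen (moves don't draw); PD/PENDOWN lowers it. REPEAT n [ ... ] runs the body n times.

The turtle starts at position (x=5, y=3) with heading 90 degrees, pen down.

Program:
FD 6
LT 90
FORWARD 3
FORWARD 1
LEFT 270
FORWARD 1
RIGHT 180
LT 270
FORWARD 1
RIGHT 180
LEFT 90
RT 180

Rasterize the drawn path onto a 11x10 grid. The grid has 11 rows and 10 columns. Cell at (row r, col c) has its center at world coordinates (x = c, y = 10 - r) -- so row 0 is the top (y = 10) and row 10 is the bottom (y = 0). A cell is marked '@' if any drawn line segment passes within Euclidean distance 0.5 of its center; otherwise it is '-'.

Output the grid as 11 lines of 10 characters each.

Segment 0: (5,3) -> (5,9)
Segment 1: (5,9) -> (2,9)
Segment 2: (2,9) -> (1,9)
Segment 3: (1,9) -> (1,10)
Segment 4: (1,10) -> (0,10)

Answer: @@--------
-@@@@@----
-----@----
-----@----
-----@----
-----@----
-----@----
-----@----
----------
----------
----------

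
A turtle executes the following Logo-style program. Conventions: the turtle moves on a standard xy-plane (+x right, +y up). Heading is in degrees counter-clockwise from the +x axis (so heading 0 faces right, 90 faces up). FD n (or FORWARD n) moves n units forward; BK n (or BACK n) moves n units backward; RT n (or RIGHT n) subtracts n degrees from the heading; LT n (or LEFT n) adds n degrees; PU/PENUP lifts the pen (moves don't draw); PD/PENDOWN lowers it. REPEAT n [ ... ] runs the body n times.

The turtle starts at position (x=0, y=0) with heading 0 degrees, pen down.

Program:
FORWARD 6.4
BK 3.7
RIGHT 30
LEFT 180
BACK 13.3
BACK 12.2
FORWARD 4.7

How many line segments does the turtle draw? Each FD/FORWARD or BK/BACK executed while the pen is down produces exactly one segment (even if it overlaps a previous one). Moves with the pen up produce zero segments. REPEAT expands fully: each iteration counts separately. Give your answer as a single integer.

Answer: 5

Derivation:
Executing turtle program step by step:
Start: pos=(0,0), heading=0, pen down
FD 6.4: (0,0) -> (6.4,0) [heading=0, draw]
BK 3.7: (6.4,0) -> (2.7,0) [heading=0, draw]
RT 30: heading 0 -> 330
LT 180: heading 330 -> 150
BK 13.3: (2.7,0) -> (14.218,-6.65) [heading=150, draw]
BK 12.2: (14.218,-6.65) -> (24.784,-12.75) [heading=150, draw]
FD 4.7: (24.784,-12.75) -> (20.713,-10.4) [heading=150, draw]
Final: pos=(20.713,-10.4), heading=150, 5 segment(s) drawn
Segments drawn: 5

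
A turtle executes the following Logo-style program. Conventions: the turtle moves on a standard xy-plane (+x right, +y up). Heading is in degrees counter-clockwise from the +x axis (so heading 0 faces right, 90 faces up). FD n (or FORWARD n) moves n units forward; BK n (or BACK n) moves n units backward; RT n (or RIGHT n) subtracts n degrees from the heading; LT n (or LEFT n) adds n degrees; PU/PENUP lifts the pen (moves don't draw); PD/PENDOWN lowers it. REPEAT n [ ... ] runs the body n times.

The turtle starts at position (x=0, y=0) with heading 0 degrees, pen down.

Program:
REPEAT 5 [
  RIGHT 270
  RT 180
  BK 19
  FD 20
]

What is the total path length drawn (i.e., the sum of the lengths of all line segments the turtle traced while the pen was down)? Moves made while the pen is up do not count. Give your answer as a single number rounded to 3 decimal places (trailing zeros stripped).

Executing turtle program step by step:
Start: pos=(0,0), heading=0, pen down
REPEAT 5 [
  -- iteration 1/5 --
  RT 270: heading 0 -> 90
  RT 180: heading 90 -> 270
  BK 19: (0,0) -> (0,19) [heading=270, draw]
  FD 20: (0,19) -> (0,-1) [heading=270, draw]
  -- iteration 2/5 --
  RT 270: heading 270 -> 0
  RT 180: heading 0 -> 180
  BK 19: (0,-1) -> (19,-1) [heading=180, draw]
  FD 20: (19,-1) -> (-1,-1) [heading=180, draw]
  -- iteration 3/5 --
  RT 270: heading 180 -> 270
  RT 180: heading 270 -> 90
  BK 19: (-1,-1) -> (-1,-20) [heading=90, draw]
  FD 20: (-1,-20) -> (-1,0) [heading=90, draw]
  -- iteration 4/5 --
  RT 270: heading 90 -> 180
  RT 180: heading 180 -> 0
  BK 19: (-1,0) -> (-20,0) [heading=0, draw]
  FD 20: (-20,0) -> (0,0) [heading=0, draw]
  -- iteration 5/5 --
  RT 270: heading 0 -> 90
  RT 180: heading 90 -> 270
  BK 19: (0,0) -> (0,19) [heading=270, draw]
  FD 20: (0,19) -> (0,-1) [heading=270, draw]
]
Final: pos=(0,-1), heading=270, 10 segment(s) drawn

Segment lengths:
  seg 1: (0,0) -> (0,19), length = 19
  seg 2: (0,19) -> (0,-1), length = 20
  seg 3: (0,-1) -> (19,-1), length = 19
  seg 4: (19,-1) -> (-1,-1), length = 20
  seg 5: (-1,-1) -> (-1,-20), length = 19
  seg 6: (-1,-20) -> (-1,0), length = 20
  seg 7: (-1,0) -> (-20,0), length = 19
  seg 8: (-20,0) -> (0,0), length = 20
  seg 9: (0,0) -> (0,19), length = 19
  seg 10: (0,19) -> (0,-1), length = 20
Total = 195

Answer: 195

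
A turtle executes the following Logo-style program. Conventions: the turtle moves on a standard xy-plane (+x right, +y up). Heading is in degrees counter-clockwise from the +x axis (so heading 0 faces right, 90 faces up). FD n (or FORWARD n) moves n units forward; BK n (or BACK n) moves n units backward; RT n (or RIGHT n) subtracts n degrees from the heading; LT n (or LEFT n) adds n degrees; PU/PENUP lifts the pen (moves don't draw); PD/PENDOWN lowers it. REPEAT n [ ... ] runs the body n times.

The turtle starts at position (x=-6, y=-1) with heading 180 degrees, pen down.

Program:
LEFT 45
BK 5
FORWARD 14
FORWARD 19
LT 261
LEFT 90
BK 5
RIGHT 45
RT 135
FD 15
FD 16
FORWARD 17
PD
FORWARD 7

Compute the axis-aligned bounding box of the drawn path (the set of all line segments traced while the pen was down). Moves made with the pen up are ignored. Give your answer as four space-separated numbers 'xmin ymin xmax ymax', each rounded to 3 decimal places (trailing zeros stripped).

Answer: -25.799 -20.799 22.742 14.468

Derivation:
Executing turtle program step by step:
Start: pos=(-6,-1), heading=180, pen down
LT 45: heading 180 -> 225
BK 5: (-6,-1) -> (-2.464,2.536) [heading=225, draw]
FD 14: (-2.464,2.536) -> (-12.364,-7.364) [heading=225, draw]
FD 19: (-12.364,-7.364) -> (-25.799,-20.799) [heading=225, draw]
LT 261: heading 225 -> 126
LT 90: heading 126 -> 216
BK 5: (-25.799,-20.799) -> (-21.754,-17.86) [heading=216, draw]
RT 45: heading 216 -> 171
RT 135: heading 171 -> 36
FD 15: (-21.754,-17.86) -> (-9.619,-9.043) [heading=36, draw]
FD 16: (-9.619,-9.043) -> (3.326,0.361) [heading=36, draw]
FD 17: (3.326,0.361) -> (17.079,10.354) [heading=36, draw]
PD: pen down
FD 7: (17.079,10.354) -> (22.742,14.468) [heading=36, draw]
Final: pos=(22.742,14.468), heading=36, 8 segment(s) drawn

Segment endpoints: x in {-25.799, -21.754, -12.364, -9.619, -6, -2.464, 3.326, 17.079, 22.742}, y in {-20.799, -17.86, -9.043, -7.364, -1, 0.361, 2.536, 10.354, 14.468}
xmin=-25.799, ymin=-20.799, xmax=22.742, ymax=14.468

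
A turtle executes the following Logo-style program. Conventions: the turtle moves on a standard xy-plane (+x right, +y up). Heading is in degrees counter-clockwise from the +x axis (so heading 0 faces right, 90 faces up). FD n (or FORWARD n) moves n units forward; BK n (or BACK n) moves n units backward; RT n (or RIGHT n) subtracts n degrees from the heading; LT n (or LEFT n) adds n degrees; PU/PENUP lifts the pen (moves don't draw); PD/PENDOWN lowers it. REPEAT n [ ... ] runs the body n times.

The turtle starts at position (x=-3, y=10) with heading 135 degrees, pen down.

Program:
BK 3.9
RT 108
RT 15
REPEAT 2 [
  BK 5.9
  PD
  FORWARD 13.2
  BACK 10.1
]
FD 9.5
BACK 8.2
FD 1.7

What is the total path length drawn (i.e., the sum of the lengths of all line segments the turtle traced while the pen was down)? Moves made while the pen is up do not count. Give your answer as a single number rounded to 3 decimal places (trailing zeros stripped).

Answer: 81.7

Derivation:
Executing turtle program step by step:
Start: pos=(-3,10), heading=135, pen down
BK 3.9: (-3,10) -> (-0.242,7.242) [heading=135, draw]
RT 108: heading 135 -> 27
RT 15: heading 27 -> 12
REPEAT 2 [
  -- iteration 1/2 --
  BK 5.9: (-0.242,7.242) -> (-6.013,6.016) [heading=12, draw]
  PD: pen down
  FD 13.2: (-6.013,6.016) -> (6.898,8.76) [heading=12, draw]
  BK 10.1: (6.898,8.76) -> (-2.981,6.66) [heading=12, draw]
  -- iteration 2/2 --
  BK 5.9: (-2.981,6.66) -> (-8.752,5.433) [heading=12, draw]
  PD: pen down
  FD 13.2: (-8.752,5.433) -> (4.159,8.178) [heading=12, draw]
  BK 10.1: (4.159,8.178) -> (-5.72,6.078) [heading=12, draw]
]
FD 9.5: (-5.72,6.078) -> (3.572,8.053) [heading=12, draw]
BK 8.2: (3.572,8.053) -> (-4.448,6.348) [heading=12, draw]
FD 1.7: (-4.448,6.348) -> (-2.785,6.702) [heading=12, draw]
Final: pos=(-2.785,6.702), heading=12, 10 segment(s) drawn

Segment lengths:
  seg 1: (-3,10) -> (-0.242,7.242), length = 3.9
  seg 2: (-0.242,7.242) -> (-6.013,6.016), length = 5.9
  seg 3: (-6.013,6.016) -> (6.898,8.76), length = 13.2
  seg 4: (6.898,8.76) -> (-2.981,6.66), length = 10.1
  seg 5: (-2.981,6.66) -> (-8.752,5.433), length = 5.9
  seg 6: (-8.752,5.433) -> (4.159,8.178), length = 13.2
  seg 7: (4.159,8.178) -> (-5.72,6.078), length = 10.1
  seg 8: (-5.72,6.078) -> (3.572,8.053), length = 9.5
  seg 9: (3.572,8.053) -> (-4.448,6.348), length = 8.2
  seg 10: (-4.448,6.348) -> (-2.785,6.702), length = 1.7
Total = 81.7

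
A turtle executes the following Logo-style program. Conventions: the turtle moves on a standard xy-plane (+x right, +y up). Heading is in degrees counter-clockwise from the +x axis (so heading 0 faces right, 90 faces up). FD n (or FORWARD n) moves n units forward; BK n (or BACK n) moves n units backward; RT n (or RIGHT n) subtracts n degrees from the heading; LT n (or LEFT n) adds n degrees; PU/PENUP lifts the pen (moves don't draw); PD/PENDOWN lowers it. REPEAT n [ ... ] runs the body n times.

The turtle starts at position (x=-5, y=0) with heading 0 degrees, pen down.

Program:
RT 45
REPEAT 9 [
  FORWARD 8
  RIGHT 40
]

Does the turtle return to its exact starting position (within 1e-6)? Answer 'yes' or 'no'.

Answer: yes

Derivation:
Executing turtle program step by step:
Start: pos=(-5,0), heading=0, pen down
RT 45: heading 0 -> 315
REPEAT 9 [
  -- iteration 1/9 --
  FD 8: (-5,0) -> (0.657,-5.657) [heading=315, draw]
  RT 40: heading 315 -> 275
  -- iteration 2/9 --
  FD 8: (0.657,-5.657) -> (1.354,-13.626) [heading=275, draw]
  RT 40: heading 275 -> 235
  -- iteration 3/9 --
  FD 8: (1.354,-13.626) -> (-3.235,-20.18) [heading=235, draw]
  RT 40: heading 235 -> 195
  -- iteration 4/9 --
  FD 8: (-3.235,-20.18) -> (-10.962,-22.25) [heading=195, draw]
  RT 40: heading 195 -> 155
  -- iteration 5/9 --
  FD 8: (-10.962,-22.25) -> (-18.212,-18.869) [heading=155, draw]
  RT 40: heading 155 -> 115
  -- iteration 6/9 --
  FD 8: (-18.212,-18.869) -> (-21.593,-11.619) [heading=115, draw]
  RT 40: heading 115 -> 75
  -- iteration 7/9 --
  FD 8: (-21.593,-11.619) -> (-19.523,-3.891) [heading=75, draw]
  RT 40: heading 75 -> 35
  -- iteration 8/9 --
  FD 8: (-19.523,-3.891) -> (-12.97,0.697) [heading=35, draw]
  RT 40: heading 35 -> 355
  -- iteration 9/9 --
  FD 8: (-12.97,0.697) -> (-5,0) [heading=355, draw]
  RT 40: heading 355 -> 315
]
Final: pos=(-5,0), heading=315, 9 segment(s) drawn

Start position: (-5, 0)
Final position: (-5, 0)
Distance = 0; < 1e-6 -> CLOSED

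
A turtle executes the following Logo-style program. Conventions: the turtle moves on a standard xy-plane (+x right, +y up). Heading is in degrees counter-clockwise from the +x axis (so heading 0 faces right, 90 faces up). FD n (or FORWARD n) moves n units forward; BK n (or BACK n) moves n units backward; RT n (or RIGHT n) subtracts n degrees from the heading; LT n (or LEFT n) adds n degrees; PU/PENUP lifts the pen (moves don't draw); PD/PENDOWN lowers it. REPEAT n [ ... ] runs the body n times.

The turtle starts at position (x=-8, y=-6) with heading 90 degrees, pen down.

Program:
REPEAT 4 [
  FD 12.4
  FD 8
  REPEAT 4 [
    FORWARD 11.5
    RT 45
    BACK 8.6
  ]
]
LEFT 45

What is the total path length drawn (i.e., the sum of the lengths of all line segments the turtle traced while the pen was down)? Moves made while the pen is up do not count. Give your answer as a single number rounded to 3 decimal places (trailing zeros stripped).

Executing turtle program step by step:
Start: pos=(-8,-6), heading=90, pen down
REPEAT 4 [
  -- iteration 1/4 --
  FD 12.4: (-8,-6) -> (-8,6.4) [heading=90, draw]
  FD 8: (-8,6.4) -> (-8,14.4) [heading=90, draw]
  REPEAT 4 [
    -- iteration 1/4 --
    FD 11.5: (-8,14.4) -> (-8,25.9) [heading=90, draw]
    RT 45: heading 90 -> 45
    BK 8.6: (-8,25.9) -> (-14.081,19.819) [heading=45, draw]
    -- iteration 2/4 --
    FD 11.5: (-14.081,19.819) -> (-5.949,27.951) [heading=45, draw]
    RT 45: heading 45 -> 0
    BK 8.6: (-5.949,27.951) -> (-14.549,27.951) [heading=0, draw]
    -- iteration 3/4 --
    FD 11.5: (-14.549,27.951) -> (-3.049,27.951) [heading=0, draw]
    RT 45: heading 0 -> 315
    BK 8.6: (-3.049,27.951) -> (-9.131,34.032) [heading=315, draw]
    -- iteration 4/4 --
    FD 11.5: (-9.131,34.032) -> (-0.999,25.9) [heading=315, draw]
    RT 45: heading 315 -> 270
    BK 8.6: (-0.999,25.9) -> (-0.999,34.5) [heading=270, draw]
  ]
  -- iteration 2/4 --
  FD 12.4: (-0.999,34.5) -> (-0.999,22.1) [heading=270, draw]
  FD 8: (-0.999,22.1) -> (-0.999,14.1) [heading=270, draw]
  REPEAT 4 [
    -- iteration 1/4 --
    FD 11.5: (-0.999,14.1) -> (-0.999,2.6) [heading=270, draw]
    RT 45: heading 270 -> 225
    BK 8.6: (-0.999,2.6) -> (5.082,8.681) [heading=225, draw]
    -- iteration 2/4 --
    FD 11.5: (5.082,8.681) -> (-3.049,0.549) [heading=225, draw]
    RT 45: heading 225 -> 180
    BK 8.6: (-3.049,0.549) -> (5.551,0.549) [heading=180, draw]
    -- iteration 3/4 --
    FD 11.5: (5.551,0.549) -> (-5.949,0.549) [heading=180, draw]
    RT 45: heading 180 -> 135
    BK 8.6: (-5.949,0.549) -> (0.132,-5.532) [heading=135, draw]
    -- iteration 4/4 --
    FD 11.5: (0.132,-5.532) -> (-8,2.6) [heading=135, draw]
    RT 45: heading 135 -> 90
    BK 8.6: (-8,2.6) -> (-8,-6) [heading=90, draw]
  ]
  -- iteration 3/4 --
  FD 12.4: (-8,-6) -> (-8,6.4) [heading=90, draw]
  FD 8: (-8,6.4) -> (-8,14.4) [heading=90, draw]
  REPEAT 4 [
    -- iteration 1/4 --
    FD 11.5: (-8,14.4) -> (-8,25.9) [heading=90, draw]
    RT 45: heading 90 -> 45
    BK 8.6: (-8,25.9) -> (-14.081,19.819) [heading=45, draw]
    -- iteration 2/4 --
    FD 11.5: (-14.081,19.819) -> (-5.949,27.951) [heading=45, draw]
    RT 45: heading 45 -> 0
    BK 8.6: (-5.949,27.951) -> (-14.549,27.951) [heading=0, draw]
    -- iteration 3/4 --
    FD 11.5: (-14.549,27.951) -> (-3.049,27.951) [heading=0, draw]
    RT 45: heading 0 -> 315
    BK 8.6: (-3.049,27.951) -> (-9.131,34.032) [heading=315, draw]
    -- iteration 4/4 --
    FD 11.5: (-9.131,34.032) -> (-0.999,25.9) [heading=315, draw]
    RT 45: heading 315 -> 270
    BK 8.6: (-0.999,25.9) -> (-0.999,34.5) [heading=270, draw]
  ]
  -- iteration 4/4 --
  FD 12.4: (-0.999,34.5) -> (-0.999,22.1) [heading=270, draw]
  FD 8: (-0.999,22.1) -> (-0.999,14.1) [heading=270, draw]
  REPEAT 4 [
    -- iteration 1/4 --
    FD 11.5: (-0.999,14.1) -> (-0.999,2.6) [heading=270, draw]
    RT 45: heading 270 -> 225
    BK 8.6: (-0.999,2.6) -> (5.082,8.681) [heading=225, draw]
    -- iteration 2/4 --
    FD 11.5: (5.082,8.681) -> (-3.049,0.549) [heading=225, draw]
    RT 45: heading 225 -> 180
    BK 8.6: (-3.049,0.549) -> (5.551,0.549) [heading=180, draw]
    -- iteration 3/4 --
    FD 11.5: (5.551,0.549) -> (-5.949,0.549) [heading=180, draw]
    RT 45: heading 180 -> 135
    BK 8.6: (-5.949,0.549) -> (0.132,-5.532) [heading=135, draw]
    -- iteration 4/4 --
    FD 11.5: (0.132,-5.532) -> (-8,2.6) [heading=135, draw]
    RT 45: heading 135 -> 90
    BK 8.6: (-8,2.6) -> (-8,-6) [heading=90, draw]
  ]
]
LT 45: heading 90 -> 135
Final: pos=(-8,-6), heading=135, 40 segment(s) drawn

Segment lengths:
  seg 1: (-8,-6) -> (-8,6.4), length = 12.4
  seg 2: (-8,6.4) -> (-8,14.4), length = 8
  seg 3: (-8,14.4) -> (-8,25.9), length = 11.5
  seg 4: (-8,25.9) -> (-14.081,19.819), length = 8.6
  seg 5: (-14.081,19.819) -> (-5.949,27.951), length = 11.5
  seg 6: (-5.949,27.951) -> (-14.549,27.951), length = 8.6
  seg 7: (-14.549,27.951) -> (-3.049,27.951), length = 11.5
  seg 8: (-3.049,27.951) -> (-9.131,34.032), length = 8.6
  seg 9: (-9.131,34.032) -> (-0.999,25.9), length = 11.5
  seg 10: (-0.999,25.9) -> (-0.999,34.5), length = 8.6
  seg 11: (-0.999,34.5) -> (-0.999,22.1), length = 12.4
  seg 12: (-0.999,22.1) -> (-0.999,14.1), length = 8
  seg 13: (-0.999,14.1) -> (-0.999,2.6), length = 11.5
  seg 14: (-0.999,2.6) -> (5.082,8.681), length = 8.6
  seg 15: (5.082,8.681) -> (-3.049,0.549), length = 11.5
  seg 16: (-3.049,0.549) -> (5.551,0.549), length = 8.6
  seg 17: (5.551,0.549) -> (-5.949,0.549), length = 11.5
  seg 18: (-5.949,0.549) -> (0.132,-5.532), length = 8.6
  seg 19: (0.132,-5.532) -> (-8,2.6), length = 11.5
  seg 20: (-8,2.6) -> (-8,-6), length = 8.6
  seg 21: (-8,-6) -> (-8,6.4), length = 12.4
  seg 22: (-8,6.4) -> (-8,14.4), length = 8
  seg 23: (-8,14.4) -> (-8,25.9), length = 11.5
  seg 24: (-8,25.9) -> (-14.081,19.819), length = 8.6
  seg 25: (-14.081,19.819) -> (-5.949,27.951), length = 11.5
  seg 26: (-5.949,27.951) -> (-14.549,27.951), length = 8.6
  seg 27: (-14.549,27.951) -> (-3.049,27.951), length = 11.5
  seg 28: (-3.049,27.951) -> (-9.131,34.032), length = 8.6
  seg 29: (-9.131,34.032) -> (-0.999,25.9), length = 11.5
  seg 30: (-0.999,25.9) -> (-0.999,34.5), length = 8.6
  seg 31: (-0.999,34.5) -> (-0.999,22.1), length = 12.4
  seg 32: (-0.999,22.1) -> (-0.999,14.1), length = 8
  seg 33: (-0.999,14.1) -> (-0.999,2.6), length = 11.5
  seg 34: (-0.999,2.6) -> (5.082,8.681), length = 8.6
  seg 35: (5.082,8.681) -> (-3.049,0.549), length = 11.5
  seg 36: (-3.049,0.549) -> (5.551,0.549), length = 8.6
  seg 37: (5.551,0.549) -> (-5.949,0.549), length = 11.5
  seg 38: (-5.949,0.549) -> (0.132,-5.532), length = 8.6
  seg 39: (0.132,-5.532) -> (-8,2.6), length = 11.5
  seg 40: (-8,2.6) -> (-8,-6), length = 8.6
Total = 403.2

Answer: 403.2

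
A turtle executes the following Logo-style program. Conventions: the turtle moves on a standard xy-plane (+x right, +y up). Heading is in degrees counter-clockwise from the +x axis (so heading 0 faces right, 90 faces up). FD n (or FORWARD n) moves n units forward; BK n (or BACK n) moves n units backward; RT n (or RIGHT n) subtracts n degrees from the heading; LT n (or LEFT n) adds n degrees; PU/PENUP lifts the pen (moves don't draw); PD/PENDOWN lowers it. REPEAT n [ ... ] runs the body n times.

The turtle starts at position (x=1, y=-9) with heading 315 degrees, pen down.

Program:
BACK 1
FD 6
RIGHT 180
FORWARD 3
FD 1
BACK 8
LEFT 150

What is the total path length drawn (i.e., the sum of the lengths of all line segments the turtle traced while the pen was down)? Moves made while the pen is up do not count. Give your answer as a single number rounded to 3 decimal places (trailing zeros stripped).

Answer: 19

Derivation:
Executing turtle program step by step:
Start: pos=(1,-9), heading=315, pen down
BK 1: (1,-9) -> (0.293,-8.293) [heading=315, draw]
FD 6: (0.293,-8.293) -> (4.536,-12.536) [heading=315, draw]
RT 180: heading 315 -> 135
FD 3: (4.536,-12.536) -> (2.414,-10.414) [heading=135, draw]
FD 1: (2.414,-10.414) -> (1.707,-9.707) [heading=135, draw]
BK 8: (1.707,-9.707) -> (7.364,-15.364) [heading=135, draw]
LT 150: heading 135 -> 285
Final: pos=(7.364,-15.364), heading=285, 5 segment(s) drawn

Segment lengths:
  seg 1: (1,-9) -> (0.293,-8.293), length = 1
  seg 2: (0.293,-8.293) -> (4.536,-12.536), length = 6
  seg 3: (4.536,-12.536) -> (2.414,-10.414), length = 3
  seg 4: (2.414,-10.414) -> (1.707,-9.707), length = 1
  seg 5: (1.707,-9.707) -> (7.364,-15.364), length = 8
Total = 19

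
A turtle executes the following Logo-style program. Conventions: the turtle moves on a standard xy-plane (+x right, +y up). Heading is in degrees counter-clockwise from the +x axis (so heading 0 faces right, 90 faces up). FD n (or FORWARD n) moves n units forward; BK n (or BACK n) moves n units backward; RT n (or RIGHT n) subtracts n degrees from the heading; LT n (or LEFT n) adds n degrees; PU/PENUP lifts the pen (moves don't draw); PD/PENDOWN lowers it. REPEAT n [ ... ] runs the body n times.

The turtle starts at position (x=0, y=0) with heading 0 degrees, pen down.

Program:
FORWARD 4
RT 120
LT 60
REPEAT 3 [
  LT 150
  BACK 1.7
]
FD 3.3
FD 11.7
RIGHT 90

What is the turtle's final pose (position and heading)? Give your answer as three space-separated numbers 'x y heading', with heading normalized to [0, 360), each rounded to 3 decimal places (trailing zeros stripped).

Executing turtle program step by step:
Start: pos=(0,0), heading=0, pen down
FD 4: (0,0) -> (4,0) [heading=0, draw]
RT 120: heading 0 -> 240
LT 60: heading 240 -> 300
REPEAT 3 [
  -- iteration 1/3 --
  LT 150: heading 300 -> 90
  BK 1.7: (4,0) -> (4,-1.7) [heading=90, draw]
  -- iteration 2/3 --
  LT 150: heading 90 -> 240
  BK 1.7: (4,-1.7) -> (4.85,-0.228) [heading=240, draw]
  -- iteration 3/3 --
  LT 150: heading 240 -> 30
  BK 1.7: (4.85,-0.228) -> (3.378,-1.078) [heading=30, draw]
]
FD 3.3: (3.378,-1.078) -> (6.236,0.572) [heading=30, draw]
FD 11.7: (6.236,0.572) -> (16.368,6.422) [heading=30, draw]
RT 90: heading 30 -> 300
Final: pos=(16.368,6.422), heading=300, 6 segment(s) drawn

Answer: 16.368 6.422 300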